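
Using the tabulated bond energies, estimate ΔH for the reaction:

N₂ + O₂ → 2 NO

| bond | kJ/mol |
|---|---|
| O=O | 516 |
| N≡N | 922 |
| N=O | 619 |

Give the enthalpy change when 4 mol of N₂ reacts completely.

Bonds broken (reactants):
  N≡N: 1 × 922 = 922
  O=O: 1 × 516 = 516
  Σ(broken) = 1438 kJ
Bonds formed (products):
  N=O: 2 × 619 = 1238
  Σ(formed) = 1238 kJ
ΔH = Σ(broken) − Σ(formed) = 1438 − 1238 = +200 kJ
For 4× the reaction as written: 4 × (+200) = +800 kJ

ΔH = +800 kJ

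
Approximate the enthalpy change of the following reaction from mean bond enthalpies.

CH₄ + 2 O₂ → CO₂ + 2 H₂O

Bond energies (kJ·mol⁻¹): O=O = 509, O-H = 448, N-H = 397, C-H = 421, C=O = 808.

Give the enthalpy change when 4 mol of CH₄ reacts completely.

ΔH = −2824 kJ

Bonds broken (reactants):
  C-H: 4 × 421 = 1684
  O=O: 2 × 509 = 1018
  Σ(broken) = 2702 kJ
Bonds formed (products):
  C=O: 2 × 808 = 1616
  O-H: 4 × 448 = 1792
  Σ(formed) = 3408 kJ
ΔH = Σ(broken) − Σ(formed) = 2702 − 3408 = −706 kJ
For 4× the reaction as written: 4 × (−706) = −2824 kJ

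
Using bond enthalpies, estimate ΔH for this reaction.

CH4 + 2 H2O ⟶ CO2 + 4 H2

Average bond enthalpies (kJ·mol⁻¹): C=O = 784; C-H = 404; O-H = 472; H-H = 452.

ΔH ≈ +128 kJ

Bonds broken (reactants):
  C-H: 4 × 404 = 1616
  O-H: 4 × 472 = 1888
  Σ(broken) = 3504 kJ
Bonds formed (products):
  C=O: 2 × 784 = 1568
  H-H: 4 × 452 = 1808
  Σ(formed) = 3376 kJ
ΔH = Σ(broken) − Σ(formed) = 3504 − 3376 = +128 kJ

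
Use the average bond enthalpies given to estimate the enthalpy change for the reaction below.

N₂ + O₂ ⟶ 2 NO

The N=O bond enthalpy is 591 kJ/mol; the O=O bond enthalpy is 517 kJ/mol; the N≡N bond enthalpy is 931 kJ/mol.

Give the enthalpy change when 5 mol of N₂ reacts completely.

Bonds broken (reactants):
  N≡N: 1 × 931 = 931
  O=O: 1 × 517 = 517
  Σ(broken) = 1448 kJ
Bonds formed (products):
  N=O: 2 × 591 = 1182
  Σ(formed) = 1182 kJ
ΔH = Σ(broken) − Σ(formed) = 1448 − 1182 = +266 kJ
For 5× the reaction as written: 5 × (+266) = +1330 kJ

ΔH = +1330 kJ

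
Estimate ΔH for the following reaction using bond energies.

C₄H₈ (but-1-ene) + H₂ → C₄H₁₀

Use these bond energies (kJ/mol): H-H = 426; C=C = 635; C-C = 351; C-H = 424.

ΔH ≈ −138 kJ

Bonds broken (reactants):
  C-C: 2 × 351 = 702
  C-H: 8 × 424 = 3392
  C=C: 1 × 635 = 635
  H-H: 1 × 426 = 426
  Σ(broken) = 5155 kJ
Bonds formed (products):
  C-C: 3 × 351 = 1053
  C-H: 10 × 424 = 4240
  Σ(formed) = 5293 kJ
ΔH = Σ(broken) − Σ(formed) = 5155 − 5293 = −138 kJ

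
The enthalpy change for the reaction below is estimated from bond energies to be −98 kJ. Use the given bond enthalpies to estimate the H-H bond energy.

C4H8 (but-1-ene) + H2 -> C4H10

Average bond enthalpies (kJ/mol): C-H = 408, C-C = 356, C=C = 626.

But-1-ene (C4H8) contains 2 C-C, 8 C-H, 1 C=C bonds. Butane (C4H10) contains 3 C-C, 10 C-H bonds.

Let D be the H-H bond energy.
Σ(broken) = 2×356 + 8×408 + 1×626 + 1×D = 4602 + D
Σ(formed) = 3×356 + 10×408 = 5148
ΔH = Σ(broken) − Σ(formed) = (4602 + D) − (5148) = −546 + D
Setting this equal to −98 kJ gives D = 448 kJ/mol.

D(H-H) ≈ 448 kJ/mol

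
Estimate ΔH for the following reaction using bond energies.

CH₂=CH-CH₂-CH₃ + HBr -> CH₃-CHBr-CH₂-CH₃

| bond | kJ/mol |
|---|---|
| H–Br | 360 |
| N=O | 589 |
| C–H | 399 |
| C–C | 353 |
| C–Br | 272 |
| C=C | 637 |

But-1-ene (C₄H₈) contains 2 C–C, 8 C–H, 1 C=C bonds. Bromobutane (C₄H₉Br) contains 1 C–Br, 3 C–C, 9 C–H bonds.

Bonds broken (reactants):
  C–C: 2 × 353 = 706
  C–H: 8 × 399 = 3192
  C=C: 1 × 637 = 637
  H–Br: 1 × 360 = 360
  Σ(broken) = 4895 kJ
Bonds formed (products):
  C–Br: 1 × 272 = 272
  C–C: 3 × 353 = 1059
  C–H: 9 × 399 = 3591
  Σ(formed) = 4922 kJ
ΔH = Σ(broken) − Σ(formed) = 4895 − 4922 = −27 kJ

ΔH ≈ −27 kJ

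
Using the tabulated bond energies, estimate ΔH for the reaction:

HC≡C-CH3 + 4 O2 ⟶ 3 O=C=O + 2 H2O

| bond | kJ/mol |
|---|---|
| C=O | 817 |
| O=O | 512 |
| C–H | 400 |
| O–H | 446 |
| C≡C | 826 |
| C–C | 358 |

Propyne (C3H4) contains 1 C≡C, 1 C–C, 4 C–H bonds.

ΔH ≈ −1854 kJ

Bonds broken (reactants):
  C≡C: 1 × 826 = 826
  C–C: 1 × 358 = 358
  C–H: 4 × 400 = 1600
  O=O: 4 × 512 = 2048
  Σ(broken) = 4832 kJ
Bonds formed (products):
  C=O: 6 × 817 = 4902
  O–H: 4 × 446 = 1784
  Σ(formed) = 6686 kJ
ΔH = Σ(broken) − Σ(formed) = 4832 − 6686 = −1854 kJ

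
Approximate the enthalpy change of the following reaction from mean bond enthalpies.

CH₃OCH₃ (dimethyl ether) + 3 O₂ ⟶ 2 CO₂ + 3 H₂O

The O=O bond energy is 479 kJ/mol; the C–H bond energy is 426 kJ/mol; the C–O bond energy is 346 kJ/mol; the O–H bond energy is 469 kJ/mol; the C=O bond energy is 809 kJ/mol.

Bonds broken (reactants):
  C–H: 6 × 426 = 2556
  C–O: 2 × 346 = 692
  O=O: 3 × 479 = 1437
  Σ(broken) = 4685 kJ
Bonds formed (products):
  C=O: 4 × 809 = 3236
  O–H: 6 × 469 = 2814
  Σ(formed) = 6050 kJ
ΔH = Σ(broken) − Σ(formed) = 4685 − 6050 = −1365 kJ

ΔH ≈ −1365 kJ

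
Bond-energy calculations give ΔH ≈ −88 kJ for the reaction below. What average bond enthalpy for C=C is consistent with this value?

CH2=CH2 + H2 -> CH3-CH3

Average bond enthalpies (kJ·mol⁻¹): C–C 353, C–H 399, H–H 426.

Let D be the C=C bond energy.
Σ(broken) = 4×399 + 1×D + 1×426 = 2022 + D
Σ(formed) = 1×353 + 6×399 = 2747
ΔH = Σ(broken) − Σ(formed) = (2022 + D) − (2747) = −725 + D
Setting this equal to −88 kJ gives D = 637 kJ/mol.

D(C=C) ≈ 637 kJ/mol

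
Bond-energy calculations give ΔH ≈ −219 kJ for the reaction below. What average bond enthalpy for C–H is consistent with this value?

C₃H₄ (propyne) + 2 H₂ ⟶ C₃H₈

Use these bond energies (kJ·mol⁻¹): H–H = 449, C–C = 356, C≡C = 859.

D(C–H) ≈ 405 kJ/mol

Let D be the C–H bond energy.
Σ(broken) = 1×859 + 1×356 + 4×D + 2×449 = 2113 + 4D
Σ(formed) = 2×356 + 8×D = 712 + 8D
ΔH = Σ(broken) − Σ(formed) = (2113 + 4D) − (712 + 8D) = +1401 − 4D
Setting this equal to −219 kJ gives 4D = 1620, so D = 405 kJ/mol.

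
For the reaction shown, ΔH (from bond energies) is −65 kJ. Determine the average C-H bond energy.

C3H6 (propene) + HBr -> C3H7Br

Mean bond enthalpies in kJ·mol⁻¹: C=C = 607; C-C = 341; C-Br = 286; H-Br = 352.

D(C-H) ≈ 397 kJ/mol

Let D be the C-H bond energy.
Σ(broken) = 1×341 + 6×D + 1×607 + 1×352 = 1300 + 6D
Σ(formed) = 1×286 + 2×341 + 7×D = 968 + 7D
ΔH = Σ(broken) − Σ(formed) = (1300 + 6D) − (968 + 7D) = +332 − D
Setting this equal to −65 kJ gives D = 397 kJ/mol.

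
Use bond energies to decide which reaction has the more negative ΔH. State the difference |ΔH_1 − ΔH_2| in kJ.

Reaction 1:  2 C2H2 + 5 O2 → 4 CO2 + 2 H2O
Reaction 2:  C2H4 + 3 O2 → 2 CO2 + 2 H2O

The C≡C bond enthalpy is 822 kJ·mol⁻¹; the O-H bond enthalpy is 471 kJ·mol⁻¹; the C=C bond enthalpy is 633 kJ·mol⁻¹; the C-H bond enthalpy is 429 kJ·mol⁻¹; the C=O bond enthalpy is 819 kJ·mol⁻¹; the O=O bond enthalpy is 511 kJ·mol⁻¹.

Reaction 1, by 1243 kJ

Reaction 1:
  Bonds broken (reactants):
    C≡C: 2 × 822 = 1644
    C-H: 4 × 429 = 1716
    O=O: 5 × 511 = 2555
    Σ(broken) = 5915 kJ
  Bonds formed (products):
    C=O: 8 × 819 = 6552
    O-H: 4 × 471 = 1884
    Σ(formed) = 8436 kJ
  ΔH_1 = 5915 − 8436 = −2521 kJ
Reaction 2:
  Bonds broken (reactants):
    C-H: 4 × 429 = 1716
    C=C: 1 × 633 = 633
    O=O: 3 × 511 = 1533
    Σ(broken) = 3882 kJ
  Bonds formed (products):
    C=O: 4 × 819 = 3276
    O-H: 4 × 471 = 1884
    Σ(formed) = 5160 kJ
  ΔH_2 = 3882 − 5160 = −1278 kJ
ΔH_1 − ΔH_2 = −1243 kJ, so reaction 1 has the more negative ΔH; |ΔH_1 − ΔH_2| = 1243 kJ.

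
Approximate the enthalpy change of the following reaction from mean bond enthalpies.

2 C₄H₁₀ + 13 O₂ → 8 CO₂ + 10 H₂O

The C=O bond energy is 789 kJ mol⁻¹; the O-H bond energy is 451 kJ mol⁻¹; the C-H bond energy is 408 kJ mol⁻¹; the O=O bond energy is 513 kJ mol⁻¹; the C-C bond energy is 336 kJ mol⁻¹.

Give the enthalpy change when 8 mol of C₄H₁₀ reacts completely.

Bonds broken (reactants):
  C-C: 6 × 336 = 2016
  C-H: 20 × 408 = 8160
  O=O: 13 × 513 = 6669
  Σ(broken) = 16845 kJ
Bonds formed (products):
  C=O: 16 × 789 = 12624
  O-H: 20 × 451 = 9020
  Σ(formed) = 21644 kJ
ΔH = Σ(broken) − Σ(formed) = 16845 − 21644 = −4799 kJ
For 4× the reaction as written: 4 × (−4799) = −19196 kJ

ΔH = −19196 kJ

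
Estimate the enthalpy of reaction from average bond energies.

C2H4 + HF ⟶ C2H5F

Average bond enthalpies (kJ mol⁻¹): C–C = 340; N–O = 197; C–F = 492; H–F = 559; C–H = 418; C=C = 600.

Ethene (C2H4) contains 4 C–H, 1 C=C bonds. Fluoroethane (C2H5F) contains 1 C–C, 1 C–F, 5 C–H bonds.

Bonds broken (reactants):
  C–H: 4 × 418 = 1672
  C=C: 1 × 600 = 600
  H–F: 1 × 559 = 559
  Σ(broken) = 2831 kJ
Bonds formed (products):
  C–C: 1 × 340 = 340
  C–F: 1 × 492 = 492
  C–H: 5 × 418 = 2090
  Σ(formed) = 2922 kJ
ΔH = Σ(broken) − Σ(formed) = 2831 − 2922 = −91 kJ

ΔH ≈ −91 kJ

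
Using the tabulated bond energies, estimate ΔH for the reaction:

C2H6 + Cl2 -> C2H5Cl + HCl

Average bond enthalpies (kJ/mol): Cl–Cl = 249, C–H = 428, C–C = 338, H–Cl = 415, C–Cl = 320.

ΔH ≈ −58 kJ

Bonds broken (reactants):
  C–C: 1 × 338 = 338
  C–H: 6 × 428 = 2568
  Cl–Cl: 1 × 249 = 249
  Σ(broken) = 3155 kJ
Bonds formed (products):
  C–C: 1 × 338 = 338
  C–Cl: 1 × 320 = 320
  C–H: 5 × 428 = 2140
  H–Cl: 1 × 415 = 415
  Σ(formed) = 3213 kJ
ΔH = Σ(broken) − Σ(formed) = 3155 − 3213 = −58 kJ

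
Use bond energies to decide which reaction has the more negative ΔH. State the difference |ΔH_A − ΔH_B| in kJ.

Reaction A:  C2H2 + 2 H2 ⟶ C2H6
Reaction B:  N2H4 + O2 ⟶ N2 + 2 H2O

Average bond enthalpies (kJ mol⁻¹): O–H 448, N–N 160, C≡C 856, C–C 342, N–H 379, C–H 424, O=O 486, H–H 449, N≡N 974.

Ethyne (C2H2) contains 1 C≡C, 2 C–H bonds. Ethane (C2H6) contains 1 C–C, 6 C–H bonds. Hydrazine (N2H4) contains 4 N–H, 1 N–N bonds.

Reaction A:
  Bonds broken (reactants):
    C≡C: 1 × 856 = 856
    C–H: 2 × 424 = 848
    H–H: 2 × 449 = 898
    Σ(broken) = 2602 kJ
  Bonds formed (products):
    C–C: 1 × 342 = 342
    C–H: 6 × 424 = 2544
    Σ(formed) = 2886 kJ
  ΔH_A = 2602 − 2886 = −284 kJ
Reaction B:
  Bonds broken (reactants):
    N–H: 4 × 379 = 1516
    N–N: 1 × 160 = 160
    O=O: 1 × 486 = 486
    Σ(broken) = 2162 kJ
  Bonds formed (products):
    N≡N: 1 × 974 = 974
    O–H: 4 × 448 = 1792
    Σ(formed) = 2766 kJ
  ΔH_B = 2162 − 2766 = −604 kJ
ΔH_A − ΔH_B = +320 kJ, so reaction B has the more negative ΔH; |ΔH_A − ΔH_B| = 320 kJ.

Reaction B, by 320 kJ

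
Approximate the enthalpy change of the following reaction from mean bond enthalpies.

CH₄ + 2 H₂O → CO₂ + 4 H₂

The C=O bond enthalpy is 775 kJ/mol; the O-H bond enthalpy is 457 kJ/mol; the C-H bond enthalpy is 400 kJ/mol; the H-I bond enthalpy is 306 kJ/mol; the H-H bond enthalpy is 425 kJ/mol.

Bonds broken (reactants):
  C-H: 4 × 400 = 1600
  O-H: 4 × 457 = 1828
  Σ(broken) = 3428 kJ
Bonds formed (products):
  C=O: 2 × 775 = 1550
  H-H: 4 × 425 = 1700
  Σ(formed) = 3250 kJ
ΔH = Σ(broken) − Σ(formed) = 3428 − 3250 = +178 kJ

ΔH ≈ +178 kJ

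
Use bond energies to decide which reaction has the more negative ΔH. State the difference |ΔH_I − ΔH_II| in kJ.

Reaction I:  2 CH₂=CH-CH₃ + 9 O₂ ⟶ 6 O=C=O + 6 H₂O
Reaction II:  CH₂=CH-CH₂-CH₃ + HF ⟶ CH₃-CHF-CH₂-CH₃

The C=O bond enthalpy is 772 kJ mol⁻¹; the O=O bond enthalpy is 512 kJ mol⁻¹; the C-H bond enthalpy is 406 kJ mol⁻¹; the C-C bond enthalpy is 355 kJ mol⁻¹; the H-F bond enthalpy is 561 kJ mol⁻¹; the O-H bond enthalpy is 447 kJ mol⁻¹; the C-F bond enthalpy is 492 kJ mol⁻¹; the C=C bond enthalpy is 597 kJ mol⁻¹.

Reaction I, by 3149 kJ

Reaction I:
  Bonds broken (reactants):
    C-C: 2 × 355 = 710
    C-H: 12 × 406 = 4872
    C=C: 2 × 597 = 1194
    O=O: 9 × 512 = 4608
    Σ(broken) = 11384 kJ
  Bonds formed (products):
    C=O: 12 × 772 = 9264
    O-H: 12 × 447 = 5364
    Σ(formed) = 14628 kJ
  ΔH_I = 11384 − 14628 = −3244 kJ
Reaction II:
  Bonds broken (reactants):
    C-C: 2 × 355 = 710
    C-H: 8 × 406 = 3248
    C=C: 1 × 597 = 597
    H-F: 1 × 561 = 561
    Σ(broken) = 5116 kJ
  Bonds formed (products):
    C-C: 3 × 355 = 1065
    C-F: 1 × 492 = 492
    C-H: 9 × 406 = 3654
    Σ(formed) = 5211 kJ
  ΔH_II = 5116 − 5211 = −95 kJ
ΔH_I − ΔH_II = −3149 kJ, so reaction I has the more negative ΔH; |ΔH_I − ΔH_II| = 3149 kJ.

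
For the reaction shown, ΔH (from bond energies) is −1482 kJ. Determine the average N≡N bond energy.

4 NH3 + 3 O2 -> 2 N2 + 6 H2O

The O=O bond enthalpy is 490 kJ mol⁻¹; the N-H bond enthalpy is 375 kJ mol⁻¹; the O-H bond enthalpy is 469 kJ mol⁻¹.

D(N≡N) ≈ 912 kJ/mol

Let D be the N≡N bond energy.
Σ(broken) = 12×375 + 3×490 = 5970
Σ(formed) = 2×D + 12×469 = 5628 + 2D
ΔH = Σ(broken) − Σ(formed) = (5970) − (5628 + 2D) = +342 − 2D
Setting this equal to −1482 kJ gives 2D = 1824, so D = 912 kJ/mol.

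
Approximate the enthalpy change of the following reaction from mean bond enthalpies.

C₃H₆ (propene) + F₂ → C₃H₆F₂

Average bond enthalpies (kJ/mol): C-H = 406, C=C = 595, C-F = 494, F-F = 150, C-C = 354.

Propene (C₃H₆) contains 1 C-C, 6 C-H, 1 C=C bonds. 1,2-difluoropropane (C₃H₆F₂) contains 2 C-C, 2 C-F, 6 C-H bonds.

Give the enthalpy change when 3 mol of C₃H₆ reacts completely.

Bonds broken (reactants):
  C-C: 1 × 354 = 354
  C-H: 6 × 406 = 2436
  C=C: 1 × 595 = 595
  F-F: 1 × 150 = 150
  Σ(broken) = 3535 kJ
Bonds formed (products):
  C-C: 2 × 354 = 708
  C-F: 2 × 494 = 988
  C-H: 6 × 406 = 2436
  Σ(formed) = 4132 kJ
ΔH = Σ(broken) − Σ(formed) = 3535 − 4132 = −597 kJ
For 3× the reaction as written: 3 × (−597) = −1791 kJ

ΔH = −1791 kJ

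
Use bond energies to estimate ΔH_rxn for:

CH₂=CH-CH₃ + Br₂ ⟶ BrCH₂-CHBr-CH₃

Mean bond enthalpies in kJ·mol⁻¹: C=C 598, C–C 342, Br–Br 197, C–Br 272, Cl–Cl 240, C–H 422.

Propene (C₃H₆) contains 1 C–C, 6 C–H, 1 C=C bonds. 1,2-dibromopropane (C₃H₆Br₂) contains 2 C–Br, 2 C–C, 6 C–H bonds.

ΔH ≈ −91 kJ

Bonds broken (reactants):
  Br–Br: 1 × 197 = 197
  C–C: 1 × 342 = 342
  C–H: 6 × 422 = 2532
  C=C: 1 × 598 = 598
  Σ(broken) = 3669 kJ
Bonds formed (products):
  C–Br: 2 × 272 = 544
  C–C: 2 × 342 = 684
  C–H: 6 × 422 = 2532
  Σ(formed) = 3760 kJ
ΔH = Σ(broken) − Σ(formed) = 3669 − 3760 = −91 kJ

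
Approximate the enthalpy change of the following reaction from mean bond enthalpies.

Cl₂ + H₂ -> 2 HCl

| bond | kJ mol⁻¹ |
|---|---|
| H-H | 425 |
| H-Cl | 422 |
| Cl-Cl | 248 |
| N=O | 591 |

ΔH ≈ −171 kJ

Bonds broken (reactants):
  Cl-Cl: 1 × 248 = 248
  H-H: 1 × 425 = 425
  Σ(broken) = 673 kJ
Bonds formed (products):
  H-Cl: 2 × 422 = 844
  Σ(formed) = 844 kJ
ΔH = Σ(broken) − Σ(formed) = 673 − 844 = −171 kJ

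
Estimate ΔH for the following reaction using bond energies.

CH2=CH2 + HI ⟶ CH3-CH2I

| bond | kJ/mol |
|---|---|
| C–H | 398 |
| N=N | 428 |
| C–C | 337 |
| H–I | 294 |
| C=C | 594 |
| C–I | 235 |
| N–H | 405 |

Bonds broken (reactants):
  C–H: 4 × 398 = 1592
  C=C: 1 × 594 = 594
  H–I: 1 × 294 = 294
  Σ(broken) = 2480 kJ
Bonds formed (products):
  C–C: 1 × 337 = 337
  C–H: 5 × 398 = 1990
  C–I: 1 × 235 = 235
  Σ(formed) = 2562 kJ
ΔH = Σ(broken) − Σ(formed) = 2480 − 2562 = −82 kJ

ΔH ≈ −82 kJ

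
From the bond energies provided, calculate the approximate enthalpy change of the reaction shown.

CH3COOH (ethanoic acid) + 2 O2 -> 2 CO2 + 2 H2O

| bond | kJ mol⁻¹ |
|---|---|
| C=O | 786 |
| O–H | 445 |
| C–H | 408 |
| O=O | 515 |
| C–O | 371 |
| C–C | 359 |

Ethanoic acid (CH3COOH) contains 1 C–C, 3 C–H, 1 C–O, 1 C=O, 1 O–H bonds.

Bonds broken (reactants):
  C–C: 1 × 359 = 359
  C–H: 3 × 408 = 1224
  C–O: 1 × 371 = 371
  C=O: 1 × 786 = 786
  O–H: 1 × 445 = 445
  O=O: 2 × 515 = 1030
  Σ(broken) = 4215 kJ
Bonds formed (products):
  C=O: 4 × 786 = 3144
  O–H: 4 × 445 = 1780
  Σ(formed) = 4924 kJ
ΔH = Σ(broken) − Σ(formed) = 4215 − 4924 = −709 kJ

ΔH ≈ −709 kJ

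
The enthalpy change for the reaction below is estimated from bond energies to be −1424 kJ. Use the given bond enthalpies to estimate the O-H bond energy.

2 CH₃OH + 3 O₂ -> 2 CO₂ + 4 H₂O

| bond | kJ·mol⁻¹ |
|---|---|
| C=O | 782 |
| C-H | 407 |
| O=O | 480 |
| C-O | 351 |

D(O-H) ≈ 480 kJ/mol

Let D be the O-H bond energy.
Σ(broken) = 6×407 + 2×351 + 2×D + 3×480 = 4584 + 2D
Σ(formed) = 4×782 + 8×D = 3128 + 8D
ΔH = Σ(broken) − Σ(formed) = (4584 + 2D) − (3128 + 8D) = +1456 − 6D
Setting this equal to −1424 kJ gives 6D = 2880, so D = 480 kJ/mol.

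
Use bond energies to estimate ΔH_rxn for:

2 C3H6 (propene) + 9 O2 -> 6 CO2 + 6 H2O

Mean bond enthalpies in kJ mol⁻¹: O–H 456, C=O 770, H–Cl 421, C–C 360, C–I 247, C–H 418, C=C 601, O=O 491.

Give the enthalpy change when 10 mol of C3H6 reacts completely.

Bonds broken (reactants):
  C–C: 2 × 360 = 720
  C–H: 12 × 418 = 5016
  C=C: 2 × 601 = 1202
  O=O: 9 × 491 = 4419
  Σ(broken) = 11357 kJ
Bonds formed (products):
  C=O: 12 × 770 = 9240
  O–H: 12 × 456 = 5472
  Σ(formed) = 14712 kJ
ΔH = Σ(broken) − Σ(formed) = 11357 − 14712 = −3355 kJ
For 5× the reaction as written: 5 × (−3355) = −16775 kJ

ΔH = −16775 kJ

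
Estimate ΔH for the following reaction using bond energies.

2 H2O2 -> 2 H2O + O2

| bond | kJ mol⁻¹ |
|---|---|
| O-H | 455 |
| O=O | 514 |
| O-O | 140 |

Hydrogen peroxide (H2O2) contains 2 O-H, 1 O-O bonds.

ΔH ≈ −234 kJ

Bonds broken (reactants):
  O-H: 4 × 455 = 1820
  O-O: 2 × 140 = 280
  Σ(broken) = 2100 kJ
Bonds formed (products):
  O-H: 4 × 455 = 1820
  O=O: 1 × 514 = 514
  Σ(formed) = 2334 kJ
ΔH = Σ(broken) − Σ(formed) = 2100 − 2334 = −234 kJ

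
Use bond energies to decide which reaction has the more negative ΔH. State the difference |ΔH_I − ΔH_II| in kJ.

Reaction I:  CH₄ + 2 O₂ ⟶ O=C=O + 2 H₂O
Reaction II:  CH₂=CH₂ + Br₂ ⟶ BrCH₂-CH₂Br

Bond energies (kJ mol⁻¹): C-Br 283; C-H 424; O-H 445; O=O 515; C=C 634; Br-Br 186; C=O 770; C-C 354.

Reaction I:
  Bonds broken (reactants):
    C-H: 4 × 424 = 1696
    O=O: 2 × 515 = 1030
    Σ(broken) = 2726 kJ
  Bonds formed (products):
    C=O: 2 × 770 = 1540
    O-H: 4 × 445 = 1780
    Σ(formed) = 3320 kJ
  ΔH_I = 2726 − 3320 = −594 kJ
Reaction II:
  Bonds broken (reactants):
    Br-Br: 1 × 186 = 186
    C-H: 4 × 424 = 1696
    C=C: 1 × 634 = 634
    Σ(broken) = 2516 kJ
  Bonds formed (products):
    C-Br: 2 × 283 = 566
    C-C: 1 × 354 = 354
    C-H: 4 × 424 = 1696
    Σ(formed) = 2616 kJ
  ΔH_II = 2516 − 2616 = −100 kJ
ΔH_I − ΔH_II = −494 kJ, so reaction I has the more negative ΔH; |ΔH_I − ΔH_II| = 494 kJ.

Reaction I, by 494 kJ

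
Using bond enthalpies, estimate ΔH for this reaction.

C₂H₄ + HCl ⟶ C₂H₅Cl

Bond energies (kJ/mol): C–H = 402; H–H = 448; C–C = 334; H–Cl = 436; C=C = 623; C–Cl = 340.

ΔH ≈ −17 kJ

Bonds broken (reactants):
  C–H: 4 × 402 = 1608
  C=C: 1 × 623 = 623
  H–Cl: 1 × 436 = 436
  Σ(broken) = 2667 kJ
Bonds formed (products):
  C–C: 1 × 334 = 334
  C–Cl: 1 × 340 = 340
  C–H: 5 × 402 = 2010
  Σ(formed) = 2684 kJ
ΔH = Σ(broken) − Σ(formed) = 2667 − 2684 = −17 kJ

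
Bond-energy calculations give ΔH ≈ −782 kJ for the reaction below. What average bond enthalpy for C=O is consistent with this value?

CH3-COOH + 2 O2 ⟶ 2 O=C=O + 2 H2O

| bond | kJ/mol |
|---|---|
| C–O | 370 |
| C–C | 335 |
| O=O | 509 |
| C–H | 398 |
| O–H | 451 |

D(C=O) ≈ 782 kJ/mol

Let D be the C=O bond energy.
Σ(broken) = 1×335 + 3×398 + 1×370 + 1×D + 1×451 + 2×509 = 3368 + D
Σ(formed) = 4×D + 4×451 = 1804 + 4D
ΔH = Σ(broken) − Σ(formed) = (3368 + D) − (1804 + 4D) = +1564 − 3D
Setting this equal to −782 kJ gives 3D = 2346, so D = 782 kJ/mol.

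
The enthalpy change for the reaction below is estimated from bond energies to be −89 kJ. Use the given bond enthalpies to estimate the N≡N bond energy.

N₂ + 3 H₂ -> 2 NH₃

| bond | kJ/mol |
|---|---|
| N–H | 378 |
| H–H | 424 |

D(N≡N) ≈ 907 kJ/mol

Let D be the N≡N bond energy.
Σ(broken) = 3×424 + 1×D = 1272 + D
Σ(formed) = 6×378 = 2268
ΔH = Σ(broken) − Σ(formed) = (1272 + D) − (2268) = −996 + D
Setting this equal to −89 kJ gives D = 907 kJ/mol.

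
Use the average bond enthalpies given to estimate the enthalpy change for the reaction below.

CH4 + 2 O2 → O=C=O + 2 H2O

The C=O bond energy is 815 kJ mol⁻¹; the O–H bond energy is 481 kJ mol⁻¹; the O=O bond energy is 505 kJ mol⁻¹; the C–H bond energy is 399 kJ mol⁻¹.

ΔH ≈ −948 kJ

Bonds broken (reactants):
  C–H: 4 × 399 = 1596
  O=O: 2 × 505 = 1010
  Σ(broken) = 2606 kJ
Bonds formed (products):
  C=O: 2 × 815 = 1630
  O–H: 4 × 481 = 1924
  Σ(formed) = 3554 kJ
ΔH = Σ(broken) − Σ(formed) = 2606 − 3554 = −948 kJ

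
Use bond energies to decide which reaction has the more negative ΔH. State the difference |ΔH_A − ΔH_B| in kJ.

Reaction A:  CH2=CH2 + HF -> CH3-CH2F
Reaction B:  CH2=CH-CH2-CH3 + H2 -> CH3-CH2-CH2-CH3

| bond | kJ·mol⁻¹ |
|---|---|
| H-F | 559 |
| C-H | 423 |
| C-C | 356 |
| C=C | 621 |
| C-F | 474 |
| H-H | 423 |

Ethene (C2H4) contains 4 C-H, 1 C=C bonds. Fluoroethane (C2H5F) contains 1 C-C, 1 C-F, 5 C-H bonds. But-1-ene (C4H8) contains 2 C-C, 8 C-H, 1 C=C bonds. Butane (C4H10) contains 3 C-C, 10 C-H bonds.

Reaction B, by 85 kJ

Reaction A:
  Bonds broken (reactants):
    C-H: 4 × 423 = 1692
    C=C: 1 × 621 = 621
    H-F: 1 × 559 = 559
    Σ(broken) = 2872 kJ
  Bonds formed (products):
    C-C: 1 × 356 = 356
    C-F: 1 × 474 = 474
    C-H: 5 × 423 = 2115
    Σ(formed) = 2945 kJ
  ΔH_A = 2872 − 2945 = −73 kJ
Reaction B:
  Bonds broken (reactants):
    C-C: 2 × 356 = 712
    C-H: 8 × 423 = 3384
    C=C: 1 × 621 = 621
    H-H: 1 × 423 = 423
    Σ(broken) = 5140 kJ
  Bonds formed (products):
    C-C: 3 × 356 = 1068
    C-H: 10 × 423 = 4230
    Σ(formed) = 5298 kJ
  ΔH_B = 5140 − 5298 = −158 kJ
ΔH_A − ΔH_B = +85 kJ, so reaction B has the more negative ΔH; |ΔH_A − ΔH_B| = 85 kJ.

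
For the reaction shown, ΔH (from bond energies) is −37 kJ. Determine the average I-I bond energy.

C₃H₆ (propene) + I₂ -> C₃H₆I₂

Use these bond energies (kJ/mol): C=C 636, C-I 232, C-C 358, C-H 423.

Let D be the I-I bond energy.
Σ(broken) = 1×358 + 6×423 + 1×636 + 1×D = 3532 + D
Σ(formed) = 2×358 + 6×423 + 2×232 = 3718
ΔH = Σ(broken) − Σ(formed) = (3532 + D) − (3718) = −186 + D
Setting this equal to −37 kJ gives D = 149 kJ/mol.

D(I-I) ≈ 149 kJ/mol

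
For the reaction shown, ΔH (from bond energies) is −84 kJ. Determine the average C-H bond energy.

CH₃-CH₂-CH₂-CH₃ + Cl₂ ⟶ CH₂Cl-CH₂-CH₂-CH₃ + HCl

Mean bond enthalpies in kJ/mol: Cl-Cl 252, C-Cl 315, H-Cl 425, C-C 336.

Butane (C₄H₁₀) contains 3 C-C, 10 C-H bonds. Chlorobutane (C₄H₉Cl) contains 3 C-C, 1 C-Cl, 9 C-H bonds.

D(C-H) ≈ 404 kJ/mol

Let D be the C-H bond energy.
Σ(broken) = 3×336 + 10×D + 1×252 = 1260 + 10D
Σ(formed) = 3×336 + 1×315 + 9×D + 1×425 = 1748 + 9D
ΔH = Σ(broken) − Σ(formed) = (1260 + 10D) − (1748 + 9D) = −488 + D
Setting this equal to −84 kJ gives D = 404 kJ/mol.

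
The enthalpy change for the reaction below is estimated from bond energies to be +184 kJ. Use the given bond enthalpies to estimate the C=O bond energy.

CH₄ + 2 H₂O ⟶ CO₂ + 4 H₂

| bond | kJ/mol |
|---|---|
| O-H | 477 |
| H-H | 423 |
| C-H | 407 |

Let D be the C=O bond energy.
Σ(broken) = 4×407 + 4×477 = 3536
Σ(formed) = 2×D + 4×423 = 1692 + 2D
ΔH = Σ(broken) − Σ(formed) = (3536) − (1692 + 2D) = +1844 − 2D
Setting this equal to +184 kJ gives 2D = 1660, so D = 830 kJ/mol.

D(C=O) ≈ 830 kJ/mol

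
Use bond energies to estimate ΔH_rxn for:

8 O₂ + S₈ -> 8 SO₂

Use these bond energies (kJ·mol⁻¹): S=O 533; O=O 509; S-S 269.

Bonds broken (reactants):
  O=O: 8 × 509 = 4072
  S-S: 8 × 269 = 2152
  Σ(broken) = 6224 kJ
Bonds formed (products):
  S=O: 16 × 533 = 8528
  Σ(formed) = 8528 kJ
ΔH = Σ(broken) − Σ(formed) = 6224 − 8528 = −2304 kJ

ΔH ≈ −2304 kJ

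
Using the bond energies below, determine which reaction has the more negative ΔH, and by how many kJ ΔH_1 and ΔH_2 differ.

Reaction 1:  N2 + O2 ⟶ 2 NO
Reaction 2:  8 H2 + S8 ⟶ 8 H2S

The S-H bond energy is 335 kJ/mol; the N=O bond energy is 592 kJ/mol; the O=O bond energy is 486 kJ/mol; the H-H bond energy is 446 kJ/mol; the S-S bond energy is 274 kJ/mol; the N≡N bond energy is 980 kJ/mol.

Reaction 1, by 118 kJ

Reaction 1:
  Bonds broken (reactants):
    N≡N: 1 × 980 = 980
    O=O: 1 × 486 = 486
    Σ(broken) = 1466 kJ
  Bonds formed (products):
    N=O: 2 × 592 = 1184
    Σ(formed) = 1184 kJ
  ΔH_1 = 1466 − 1184 = +282 kJ
Reaction 2:
  Bonds broken (reactants):
    H-H: 8 × 446 = 3568
    S-S: 8 × 274 = 2192
    Σ(broken) = 5760 kJ
  Bonds formed (products):
    S-H: 16 × 335 = 5360
    Σ(formed) = 5360 kJ
  ΔH_2 = 5760 − 5360 = +400 kJ
ΔH_1 − ΔH_2 = −118 kJ, so reaction 1 has the more negative ΔH; |ΔH_1 − ΔH_2| = 118 kJ.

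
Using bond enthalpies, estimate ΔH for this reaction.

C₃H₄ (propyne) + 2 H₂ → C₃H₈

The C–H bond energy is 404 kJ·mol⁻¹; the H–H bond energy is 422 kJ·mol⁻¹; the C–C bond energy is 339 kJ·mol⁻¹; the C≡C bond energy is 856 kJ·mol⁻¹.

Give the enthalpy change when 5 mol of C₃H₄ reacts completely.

Bonds broken (reactants):
  C≡C: 1 × 856 = 856
  C–C: 1 × 339 = 339
  C–H: 4 × 404 = 1616
  H–H: 2 × 422 = 844
  Σ(broken) = 3655 kJ
Bonds formed (products):
  C–C: 2 × 339 = 678
  C–H: 8 × 404 = 3232
  Σ(formed) = 3910 kJ
ΔH = Σ(broken) − Σ(formed) = 3655 − 3910 = −255 kJ
For 5× the reaction as written: 5 × (−255) = −1275 kJ

ΔH = −1275 kJ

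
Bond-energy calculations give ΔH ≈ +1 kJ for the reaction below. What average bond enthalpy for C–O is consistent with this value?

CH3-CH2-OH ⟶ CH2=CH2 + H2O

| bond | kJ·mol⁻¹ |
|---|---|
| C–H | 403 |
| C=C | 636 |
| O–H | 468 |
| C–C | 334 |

D(C–O) ≈ 368 kJ/mol

Let D be the C–O bond energy.
Σ(broken) = 1×334 + 5×403 + 1×D + 1×468 = 2817 + D
Σ(formed) = 4×403 + 1×636 + 2×468 = 3184
ΔH = Σ(broken) − Σ(formed) = (2817 + D) − (3184) = −367 + D
Setting this equal to +1 kJ gives D = 368 kJ/mol.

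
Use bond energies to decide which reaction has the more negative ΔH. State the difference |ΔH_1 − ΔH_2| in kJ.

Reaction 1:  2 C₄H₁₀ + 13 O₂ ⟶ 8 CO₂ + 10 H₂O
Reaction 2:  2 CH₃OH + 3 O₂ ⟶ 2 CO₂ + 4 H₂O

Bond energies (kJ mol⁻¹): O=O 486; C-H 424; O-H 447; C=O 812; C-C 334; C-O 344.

Reaction 1:
  Bonds broken (reactants):
    C-C: 6 × 334 = 2004
    C-H: 20 × 424 = 8480
    O=O: 13 × 486 = 6318
    Σ(broken) = 16802 kJ
  Bonds formed (products):
    C=O: 16 × 812 = 12992
    O-H: 20 × 447 = 8940
    Σ(formed) = 21932 kJ
  ΔH_1 = 16802 − 21932 = −5130 kJ
Reaction 2:
  Bonds broken (reactants):
    C-H: 6 × 424 = 2544
    C-O: 2 × 344 = 688
    O-H: 2 × 447 = 894
    O=O: 3 × 486 = 1458
    Σ(broken) = 5584 kJ
  Bonds formed (products):
    C=O: 4 × 812 = 3248
    O-H: 8 × 447 = 3576
    Σ(formed) = 6824 kJ
  ΔH_2 = 5584 − 6824 = −1240 kJ
ΔH_1 − ΔH_2 = −3890 kJ, so reaction 1 has the more negative ΔH; |ΔH_1 − ΔH_2| = 3890 kJ.

Reaction 1, by 3890 kJ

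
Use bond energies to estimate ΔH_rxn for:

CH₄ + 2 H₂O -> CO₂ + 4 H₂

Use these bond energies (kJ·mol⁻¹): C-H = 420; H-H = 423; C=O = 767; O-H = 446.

Bonds broken (reactants):
  C-H: 4 × 420 = 1680
  O-H: 4 × 446 = 1784
  Σ(broken) = 3464 kJ
Bonds formed (products):
  C=O: 2 × 767 = 1534
  H-H: 4 × 423 = 1692
  Σ(formed) = 3226 kJ
ΔH = Σ(broken) − Σ(formed) = 3464 − 3226 = +238 kJ

ΔH ≈ +238 kJ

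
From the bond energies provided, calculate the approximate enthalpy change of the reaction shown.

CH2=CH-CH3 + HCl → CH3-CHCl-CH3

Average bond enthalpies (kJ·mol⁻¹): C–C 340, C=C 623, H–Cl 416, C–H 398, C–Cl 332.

ΔH ≈ −31 kJ

Bonds broken (reactants):
  C–C: 1 × 340 = 340
  C–H: 6 × 398 = 2388
  C=C: 1 × 623 = 623
  H–Cl: 1 × 416 = 416
  Σ(broken) = 3767 kJ
Bonds formed (products):
  C–C: 2 × 340 = 680
  C–Cl: 1 × 332 = 332
  C–H: 7 × 398 = 2786
  Σ(formed) = 3798 kJ
ΔH = Σ(broken) − Σ(formed) = 3767 − 3798 = −31 kJ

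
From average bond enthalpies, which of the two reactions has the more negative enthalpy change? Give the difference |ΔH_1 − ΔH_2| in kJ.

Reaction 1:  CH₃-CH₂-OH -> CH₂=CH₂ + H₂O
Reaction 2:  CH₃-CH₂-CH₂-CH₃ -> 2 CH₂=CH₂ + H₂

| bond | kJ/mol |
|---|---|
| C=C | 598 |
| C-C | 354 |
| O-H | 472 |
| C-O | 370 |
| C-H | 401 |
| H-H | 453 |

Reaction 1, by 160 kJ

Reaction 1:
  Bonds broken (reactants):
    C-C: 1 × 354 = 354
    C-H: 5 × 401 = 2005
    C-O: 1 × 370 = 370
    O-H: 1 × 472 = 472
    Σ(broken) = 3201 kJ
  Bonds formed (products):
    C-H: 4 × 401 = 1604
    C=C: 1 × 598 = 598
    O-H: 2 × 472 = 944
    Σ(formed) = 3146 kJ
  ΔH_1 = 3201 − 3146 = +55 kJ
Reaction 2:
  Bonds broken (reactants):
    C-C: 3 × 354 = 1062
    C-H: 10 × 401 = 4010
    Σ(broken) = 5072 kJ
  Bonds formed (products):
    C-H: 8 × 401 = 3208
    C=C: 2 × 598 = 1196
    H-H: 1 × 453 = 453
    Σ(formed) = 4857 kJ
  ΔH_2 = 5072 − 4857 = +215 kJ
ΔH_1 − ΔH_2 = −160 kJ, so reaction 1 has the more negative ΔH; |ΔH_1 − ΔH_2| = 160 kJ.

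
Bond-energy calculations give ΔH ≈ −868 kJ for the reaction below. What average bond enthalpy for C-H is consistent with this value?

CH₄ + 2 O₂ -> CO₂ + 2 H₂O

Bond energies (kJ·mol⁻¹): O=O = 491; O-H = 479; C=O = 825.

Let D be the C-H bond energy.
Σ(broken) = 4×D + 2×491 = 982 + 4D
Σ(formed) = 2×825 + 4×479 = 3566
ΔH = Σ(broken) − Σ(formed) = (982 + 4D) − (3566) = −2584 + 4D
Setting this equal to −868 kJ gives 4D = 1716, so D = 429 kJ/mol.

D(C-H) ≈ 429 kJ/mol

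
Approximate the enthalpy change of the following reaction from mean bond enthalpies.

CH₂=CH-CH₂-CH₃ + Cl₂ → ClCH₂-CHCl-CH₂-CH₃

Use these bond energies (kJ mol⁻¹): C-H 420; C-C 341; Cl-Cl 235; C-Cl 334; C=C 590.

ΔH ≈ −184 kJ

Bonds broken (reactants):
  C-C: 2 × 341 = 682
  C-H: 8 × 420 = 3360
  C=C: 1 × 590 = 590
  Cl-Cl: 1 × 235 = 235
  Σ(broken) = 4867 kJ
Bonds formed (products):
  C-C: 3 × 341 = 1023
  C-Cl: 2 × 334 = 668
  C-H: 8 × 420 = 3360
  Σ(formed) = 5051 kJ
ΔH = Σ(broken) − Σ(formed) = 4867 − 5051 = −184 kJ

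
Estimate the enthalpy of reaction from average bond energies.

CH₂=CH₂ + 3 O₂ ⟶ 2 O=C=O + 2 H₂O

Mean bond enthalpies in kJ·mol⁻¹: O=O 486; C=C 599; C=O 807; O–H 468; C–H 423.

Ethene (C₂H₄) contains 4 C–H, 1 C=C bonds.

ΔH ≈ −1351 kJ

Bonds broken (reactants):
  C–H: 4 × 423 = 1692
  C=C: 1 × 599 = 599
  O=O: 3 × 486 = 1458
  Σ(broken) = 3749 kJ
Bonds formed (products):
  C=O: 4 × 807 = 3228
  O–H: 4 × 468 = 1872
  Σ(formed) = 5100 kJ
ΔH = Σ(broken) − Σ(formed) = 3749 − 5100 = −1351 kJ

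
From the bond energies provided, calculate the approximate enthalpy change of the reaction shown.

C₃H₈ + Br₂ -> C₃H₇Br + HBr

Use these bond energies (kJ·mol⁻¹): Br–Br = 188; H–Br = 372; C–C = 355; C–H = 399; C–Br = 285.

Bonds broken (reactants):
  Br–Br: 1 × 188 = 188
  C–C: 2 × 355 = 710
  C–H: 8 × 399 = 3192
  Σ(broken) = 4090 kJ
Bonds formed (products):
  C–Br: 1 × 285 = 285
  C–C: 2 × 355 = 710
  C–H: 7 × 399 = 2793
  H–Br: 1 × 372 = 372
  Σ(formed) = 4160 kJ
ΔH = Σ(broken) − Σ(formed) = 4090 − 4160 = −70 kJ

ΔH ≈ −70 kJ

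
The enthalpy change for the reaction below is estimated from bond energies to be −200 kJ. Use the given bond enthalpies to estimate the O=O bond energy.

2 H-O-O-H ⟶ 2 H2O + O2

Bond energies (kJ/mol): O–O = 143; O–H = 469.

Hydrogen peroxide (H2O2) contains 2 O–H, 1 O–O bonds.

Let D be the O=O bond energy.
Σ(broken) = 4×469 + 2×143 = 2162
Σ(formed) = 4×469 + 1×D = 1876 + D
ΔH = Σ(broken) − Σ(formed) = (2162) − (1876 + D) = +286 − D
Setting this equal to −200 kJ gives D = 486 kJ/mol.

D(O=O) ≈ 486 kJ/mol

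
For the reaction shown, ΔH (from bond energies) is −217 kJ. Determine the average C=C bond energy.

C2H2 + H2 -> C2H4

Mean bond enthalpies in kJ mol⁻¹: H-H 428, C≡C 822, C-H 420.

D(C=C) ≈ 627 kJ/mol

Let D be the C=C bond energy.
Σ(broken) = 1×822 + 2×420 + 1×428 = 2090
Σ(formed) = 4×420 + 1×D = 1680 + D
ΔH = Σ(broken) − Σ(formed) = (2090) − (1680 + D) = +410 − D
Setting this equal to −217 kJ gives D = 627 kJ/mol.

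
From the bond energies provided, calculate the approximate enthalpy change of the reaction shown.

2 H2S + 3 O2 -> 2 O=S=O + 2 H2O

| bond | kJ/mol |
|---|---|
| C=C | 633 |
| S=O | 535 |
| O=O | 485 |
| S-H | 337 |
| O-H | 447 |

Bonds broken (reactants):
  O=O: 3 × 485 = 1455
  S-H: 4 × 337 = 1348
  Σ(broken) = 2803 kJ
Bonds formed (products):
  O-H: 4 × 447 = 1788
  S=O: 4 × 535 = 2140
  Σ(formed) = 3928 kJ
ΔH = Σ(broken) − Σ(formed) = 2803 − 3928 = −1125 kJ

ΔH ≈ −1125 kJ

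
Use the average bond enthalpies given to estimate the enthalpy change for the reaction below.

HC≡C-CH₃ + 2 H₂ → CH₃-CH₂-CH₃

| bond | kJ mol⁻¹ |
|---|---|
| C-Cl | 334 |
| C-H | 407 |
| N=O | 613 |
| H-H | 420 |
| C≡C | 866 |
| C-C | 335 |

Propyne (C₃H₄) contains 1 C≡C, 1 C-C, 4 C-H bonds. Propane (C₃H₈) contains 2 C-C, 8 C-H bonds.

ΔH ≈ −257 kJ

Bonds broken (reactants):
  C≡C: 1 × 866 = 866
  C-C: 1 × 335 = 335
  C-H: 4 × 407 = 1628
  H-H: 2 × 420 = 840
  Σ(broken) = 3669 kJ
Bonds formed (products):
  C-C: 2 × 335 = 670
  C-H: 8 × 407 = 3256
  Σ(formed) = 3926 kJ
ΔH = Σ(broken) − Σ(formed) = 3669 − 3926 = −257 kJ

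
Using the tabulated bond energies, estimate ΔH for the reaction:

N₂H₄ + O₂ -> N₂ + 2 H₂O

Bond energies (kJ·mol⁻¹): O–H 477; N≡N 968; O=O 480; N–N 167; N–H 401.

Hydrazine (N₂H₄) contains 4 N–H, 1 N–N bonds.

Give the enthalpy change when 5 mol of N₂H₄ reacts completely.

ΔH = −3125 kJ

Bonds broken (reactants):
  N–H: 4 × 401 = 1604
  N–N: 1 × 167 = 167
  O=O: 1 × 480 = 480
  Σ(broken) = 2251 kJ
Bonds formed (products):
  N≡N: 1 × 968 = 968
  O–H: 4 × 477 = 1908
  Σ(formed) = 2876 kJ
ΔH = Σ(broken) − Σ(formed) = 2251 − 2876 = −625 kJ
For 5× the reaction as written: 5 × (−625) = −3125 kJ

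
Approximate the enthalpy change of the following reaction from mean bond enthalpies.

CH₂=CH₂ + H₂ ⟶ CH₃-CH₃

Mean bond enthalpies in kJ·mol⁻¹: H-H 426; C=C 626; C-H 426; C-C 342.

ΔH ≈ −142 kJ

Bonds broken (reactants):
  C-H: 4 × 426 = 1704
  C=C: 1 × 626 = 626
  H-H: 1 × 426 = 426
  Σ(broken) = 2756 kJ
Bonds formed (products):
  C-C: 1 × 342 = 342
  C-H: 6 × 426 = 2556
  Σ(formed) = 2898 kJ
ΔH = Σ(broken) − Σ(formed) = 2756 − 2898 = −142 kJ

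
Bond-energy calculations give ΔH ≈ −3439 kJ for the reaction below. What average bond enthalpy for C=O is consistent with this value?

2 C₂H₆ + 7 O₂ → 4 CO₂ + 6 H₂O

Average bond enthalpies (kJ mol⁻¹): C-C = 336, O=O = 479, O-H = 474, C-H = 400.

D(C=O) ≈ 822 kJ/mol

Let D be the C=O bond energy.
Σ(broken) = 2×336 + 12×400 + 7×479 = 8825
Σ(formed) = 8×D + 12×474 = 5688 + 8D
ΔH = Σ(broken) − Σ(formed) = (8825) − (5688 + 8D) = +3137 − 8D
Setting this equal to −3439 kJ gives 8D = 6576, so D = 822 kJ/mol.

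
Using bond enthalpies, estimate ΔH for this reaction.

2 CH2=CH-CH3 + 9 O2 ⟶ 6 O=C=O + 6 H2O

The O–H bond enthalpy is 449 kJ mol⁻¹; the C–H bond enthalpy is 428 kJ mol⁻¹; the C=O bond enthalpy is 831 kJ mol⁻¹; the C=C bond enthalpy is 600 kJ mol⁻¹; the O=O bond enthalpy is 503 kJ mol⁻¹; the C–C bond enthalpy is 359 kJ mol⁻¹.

Bonds broken (reactants):
  C–C: 2 × 359 = 718
  C–H: 12 × 428 = 5136
  C=C: 2 × 600 = 1200
  O=O: 9 × 503 = 4527
  Σ(broken) = 11581 kJ
Bonds formed (products):
  C=O: 12 × 831 = 9972
  O–H: 12 × 449 = 5388
  Σ(formed) = 15360 kJ
ΔH = Σ(broken) − Σ(formed) = 11581 − 15360 = −3779 kJ

ΔH ≈ −3779 kJ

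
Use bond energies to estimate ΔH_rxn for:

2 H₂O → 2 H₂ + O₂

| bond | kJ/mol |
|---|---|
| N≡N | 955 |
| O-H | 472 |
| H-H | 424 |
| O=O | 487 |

ΔH ≈ +553 kJ

Bonds broken (reactants):
  O-H: 4 × 472 = 1888
  Σ(broken) = 1888 kJ
Bonds formed (products):
  H-H: 2 × 424 = 848
  O=O: 1 × 487 = 487
  Σ(formed) = 1335 kJ
ΔH = Σ(broken) − Σ(formed) = 1888 − 1335 = +553 kJ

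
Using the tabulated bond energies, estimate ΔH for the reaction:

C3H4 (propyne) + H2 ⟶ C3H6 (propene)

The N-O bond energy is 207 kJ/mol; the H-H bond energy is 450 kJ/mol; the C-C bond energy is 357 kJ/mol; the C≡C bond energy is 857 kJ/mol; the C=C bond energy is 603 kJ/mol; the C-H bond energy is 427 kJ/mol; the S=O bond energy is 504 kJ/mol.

Bonds broken (reactants):
  C≡C: 1 × 857 = 857
  C-C: 1 × 357 = 357
  C-H: 4 × 427 = 1708
  H-H: 1 × 450 = 450
  Σ(broken) = 3372 kJ
Bonds formed (products):
  C-C: 1 × 357 = 357
  C-H: 6 × 427 = 2562
  C=C: 1 × 603 = 603
  Σ(formed) = 3522 kJ
ΔH = Σ(broken) − Σ(formed) = 3372 − 3522 = −150 kJ

ΔH ≈ −150 kJ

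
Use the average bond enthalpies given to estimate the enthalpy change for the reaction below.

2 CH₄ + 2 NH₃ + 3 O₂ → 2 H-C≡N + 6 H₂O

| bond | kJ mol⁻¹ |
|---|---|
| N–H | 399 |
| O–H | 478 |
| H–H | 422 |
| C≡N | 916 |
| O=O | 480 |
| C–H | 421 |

Bonds broken (reactants):
  C–H: 8 × 421 = 3368
  N–H: 6 × 399 = 2394
  O=O: 3 × 480 = 1440
  Σ(broken) = 7202 kJ
Bonds formed (products):
  C≡N: 2 × 916 = 1832
  C–H: 2 × 421 = 842
  O–H: 12 × 478 = 5736
  Σ(formed) = 8410 kJ
ΔH = Σ(broken) − Σ(formed) = 7202 − 8410 = −1208 kJ

ΔH ≈ −1208 kJ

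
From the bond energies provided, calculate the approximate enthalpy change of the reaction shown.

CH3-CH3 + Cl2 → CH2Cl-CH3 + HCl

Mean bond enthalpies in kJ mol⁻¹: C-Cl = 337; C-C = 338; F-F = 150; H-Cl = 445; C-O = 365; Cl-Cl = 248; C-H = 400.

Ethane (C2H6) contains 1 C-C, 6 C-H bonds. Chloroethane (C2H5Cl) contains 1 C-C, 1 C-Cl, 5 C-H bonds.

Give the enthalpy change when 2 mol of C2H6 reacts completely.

Bonds broken (reactants):
  C-C: 1 × 338 = 338
  C-H: 6 × 400 = 2400
  Cl-Cl: 1 × 248 = 248
  Σ(broken) = 2986 kJ
Bonds formed (products):
  C-C: 1 × 338 = 338
  C-Cl: 1 × 337 = 337
  C-H: 5 × 400 = 2000
  H-Cl: 1 × 445 = 445
  Σ(formed) = 3120 kJ
ΔH = Σ(broken) − Σ(formed) = 2986 − 3120 = −134 kJ
For 2× the reaction as written: 2 × (−134) = −268 kJ

ΔH = −268 kJ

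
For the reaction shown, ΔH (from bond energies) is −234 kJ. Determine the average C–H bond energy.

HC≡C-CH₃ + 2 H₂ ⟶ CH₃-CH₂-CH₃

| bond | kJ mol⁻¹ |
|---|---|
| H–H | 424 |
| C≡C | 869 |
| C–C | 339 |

Let D be the C–H bond energy.
Σ(broken) = 1×869 + 1×339 + 4×D + 2×424 = 2056 + 4D
Σ(formed) = 2×339 + 8×D = 678 + 8D
ΔH = Σ(broken) − Σ(formed) = (2056 + 4D) − (678 + 8D) = +1378 − 4D
Setting this equal to −234 kJ gives 4D = 1612, so D = 403 kJ/mol.

D(C–H) ≈ 403 kJ/mol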